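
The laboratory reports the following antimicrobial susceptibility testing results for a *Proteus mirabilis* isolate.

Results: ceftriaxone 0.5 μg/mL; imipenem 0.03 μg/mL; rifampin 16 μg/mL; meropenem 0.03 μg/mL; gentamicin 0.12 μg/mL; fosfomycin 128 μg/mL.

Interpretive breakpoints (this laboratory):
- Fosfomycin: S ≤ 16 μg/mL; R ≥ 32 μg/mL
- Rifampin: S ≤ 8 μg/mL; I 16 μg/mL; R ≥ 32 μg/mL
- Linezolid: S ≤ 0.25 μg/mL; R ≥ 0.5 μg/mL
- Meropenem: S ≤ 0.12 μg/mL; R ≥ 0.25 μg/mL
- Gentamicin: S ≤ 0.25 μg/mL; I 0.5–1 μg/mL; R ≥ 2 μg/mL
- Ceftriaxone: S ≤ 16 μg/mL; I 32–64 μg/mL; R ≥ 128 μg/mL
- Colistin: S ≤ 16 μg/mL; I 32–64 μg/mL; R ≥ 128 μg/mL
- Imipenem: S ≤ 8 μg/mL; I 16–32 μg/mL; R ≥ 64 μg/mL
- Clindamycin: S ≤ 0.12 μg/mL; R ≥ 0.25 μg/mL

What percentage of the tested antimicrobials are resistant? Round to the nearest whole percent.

Ceftriaxone (0.5 μg/mL) ≤ 16 μg/mL → S
Imipenem 0.03 μg/mL: ≤ 8 μg/mL ⇒ Susceptible
Rifampin 16 μg/mL: = 16 μg/mL — Intermediate
Meropenem (0.03 μg/mL) ≤ 0.12 μg/mL — Susceptible
Gentamicin (0.12 μg/mL) ≤ 0.25 μg/mL → susceptible
Fosfomycin (128 μg/mL) ≥ 32 μg/mL ⇒ resistant
Resistant: 1/6

17%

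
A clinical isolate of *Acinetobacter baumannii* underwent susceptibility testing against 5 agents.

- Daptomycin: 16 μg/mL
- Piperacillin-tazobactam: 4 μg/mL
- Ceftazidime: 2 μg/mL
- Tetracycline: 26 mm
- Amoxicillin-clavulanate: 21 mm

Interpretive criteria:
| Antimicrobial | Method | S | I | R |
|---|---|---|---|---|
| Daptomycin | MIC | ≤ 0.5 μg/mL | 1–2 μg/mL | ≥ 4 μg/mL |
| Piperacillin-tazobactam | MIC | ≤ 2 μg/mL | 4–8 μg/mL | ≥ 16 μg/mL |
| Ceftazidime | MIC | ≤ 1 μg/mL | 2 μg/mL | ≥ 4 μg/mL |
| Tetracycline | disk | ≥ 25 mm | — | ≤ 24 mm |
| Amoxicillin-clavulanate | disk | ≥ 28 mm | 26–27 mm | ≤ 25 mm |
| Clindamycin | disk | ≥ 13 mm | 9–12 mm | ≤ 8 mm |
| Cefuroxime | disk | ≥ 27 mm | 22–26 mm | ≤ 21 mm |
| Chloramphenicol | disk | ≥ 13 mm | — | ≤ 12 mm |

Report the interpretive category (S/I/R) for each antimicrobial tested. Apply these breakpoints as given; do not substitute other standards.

R, I, I, S, R

Daptomycin 16 μg/mL: ≥ 4 μg/mL ⇒ Resistant
Piperacillin-tazobactam 4 μg/mL: in 4–8 μg/mL ⇒ intermediate
Ceftazidime (2 μg/mL) = 2 μg/mL — intermediate
Tetracycline: 26 mm is ≥ 25 mm ⇒ S
Amoxicillin-clavulanate 21 mm: ≤ 25 mm — resistant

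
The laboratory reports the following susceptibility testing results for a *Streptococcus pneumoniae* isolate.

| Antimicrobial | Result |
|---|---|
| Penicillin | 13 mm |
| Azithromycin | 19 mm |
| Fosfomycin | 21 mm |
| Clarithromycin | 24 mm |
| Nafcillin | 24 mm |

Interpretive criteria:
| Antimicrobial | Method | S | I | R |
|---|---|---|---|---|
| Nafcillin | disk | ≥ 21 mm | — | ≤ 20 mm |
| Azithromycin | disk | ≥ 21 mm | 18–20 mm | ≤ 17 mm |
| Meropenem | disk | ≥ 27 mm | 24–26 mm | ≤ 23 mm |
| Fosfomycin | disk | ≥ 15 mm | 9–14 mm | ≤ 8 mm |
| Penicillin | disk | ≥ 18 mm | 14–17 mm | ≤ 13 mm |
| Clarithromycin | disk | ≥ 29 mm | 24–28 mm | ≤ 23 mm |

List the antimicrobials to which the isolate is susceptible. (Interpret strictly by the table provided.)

fosfomycin, nafcillin

Penicillin (13 mm) ≤ 13 mm ⇒ R
Azithromycin (19 mm) in 18–20 mm → Intermediate
Fosfomycin (21 mm) ≥ 15 mm — susceptible
Clarithromycin (24 mm) in 24–28 mm → Intermediate
Nafcillin 24 mm: ≥ 21 mm ⇒ S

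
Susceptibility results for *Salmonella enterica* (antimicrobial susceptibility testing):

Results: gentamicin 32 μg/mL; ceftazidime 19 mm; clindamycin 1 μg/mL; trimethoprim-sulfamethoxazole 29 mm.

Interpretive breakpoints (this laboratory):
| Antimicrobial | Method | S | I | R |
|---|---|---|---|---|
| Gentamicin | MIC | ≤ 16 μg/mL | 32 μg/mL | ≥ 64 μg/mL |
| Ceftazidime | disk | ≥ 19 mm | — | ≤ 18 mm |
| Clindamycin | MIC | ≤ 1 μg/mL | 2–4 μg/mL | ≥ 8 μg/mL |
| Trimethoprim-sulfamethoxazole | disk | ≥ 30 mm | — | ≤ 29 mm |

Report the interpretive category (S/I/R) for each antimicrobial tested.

I, S, S, R

Gentamicin (32 μg/mL) = 32 μg/mL — intermediate
Ceftazidime: 19 mm is ≥ 19 mm — Susceptible
Clindamycin 1 μg/mL: ≤ 1 μg/mL → Susceptible
Trimethoprim-sulfamethoxazole 29 mm: ≤ 29 mm ⇒ R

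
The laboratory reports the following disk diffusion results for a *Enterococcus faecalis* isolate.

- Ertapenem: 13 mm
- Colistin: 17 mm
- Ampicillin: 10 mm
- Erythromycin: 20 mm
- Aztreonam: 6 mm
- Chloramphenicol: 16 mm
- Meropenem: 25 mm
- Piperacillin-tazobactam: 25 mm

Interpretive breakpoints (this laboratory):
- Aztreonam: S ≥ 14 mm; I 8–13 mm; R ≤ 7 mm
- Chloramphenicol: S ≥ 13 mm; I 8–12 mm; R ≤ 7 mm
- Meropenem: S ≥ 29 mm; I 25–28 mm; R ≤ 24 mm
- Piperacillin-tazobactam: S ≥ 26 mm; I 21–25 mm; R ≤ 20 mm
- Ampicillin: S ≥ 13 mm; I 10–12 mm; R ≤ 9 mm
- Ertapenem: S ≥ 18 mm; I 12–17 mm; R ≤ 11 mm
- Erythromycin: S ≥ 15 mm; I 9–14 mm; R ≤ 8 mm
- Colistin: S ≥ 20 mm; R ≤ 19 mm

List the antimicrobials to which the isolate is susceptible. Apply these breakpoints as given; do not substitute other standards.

erythromycin, chloramphenicol

Ertapenem 13 mm: in 12–17 mm — intermediate
Colistin: 17 mm is ≤ 19 mm ⇒ Resistant
Ampicillin 10 mm: in 10–12 mm — I
Erythromycin: 20 mm is ≥ 15 mm ⇒ Susceptible
Aztreonam 6 mm: ≤ 7 mm — Resistant
Chloramphenicol (16 mm) ≥ 13 mm — Susceptible
Meropenem: 25 mm is in 25–28 mm → intermediate
Piperacillin-tazobactam (25 mm) in 21–25 mm — I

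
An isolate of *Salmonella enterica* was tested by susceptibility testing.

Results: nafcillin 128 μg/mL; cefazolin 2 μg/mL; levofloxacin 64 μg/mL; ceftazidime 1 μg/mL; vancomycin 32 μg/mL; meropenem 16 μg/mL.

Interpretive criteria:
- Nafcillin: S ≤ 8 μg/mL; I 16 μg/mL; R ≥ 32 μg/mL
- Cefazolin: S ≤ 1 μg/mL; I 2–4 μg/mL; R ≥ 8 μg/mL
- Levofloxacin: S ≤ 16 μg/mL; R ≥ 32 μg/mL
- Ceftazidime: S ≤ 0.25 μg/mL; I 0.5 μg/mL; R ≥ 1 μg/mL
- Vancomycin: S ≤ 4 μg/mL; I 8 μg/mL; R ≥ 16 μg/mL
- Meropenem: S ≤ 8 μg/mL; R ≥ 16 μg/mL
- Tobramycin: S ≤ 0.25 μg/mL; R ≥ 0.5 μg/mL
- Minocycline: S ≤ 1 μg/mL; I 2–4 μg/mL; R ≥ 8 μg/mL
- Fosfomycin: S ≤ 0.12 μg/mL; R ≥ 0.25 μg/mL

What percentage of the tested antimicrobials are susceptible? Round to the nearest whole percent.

Nafcillin: 128 μg/mL is ≥ 32 μg/mL ⇒ Resistant
Cefazolin: 2 μg/mL is in 2–4 μg/mL ⇒ Intermediate
Levofloxacin 64 μg/mL: ≥ 32 μg/mL ⇒ Resistant
Ceftazidime (1 μg/mL) ≥ 1 μg/mL ⇒ R
Vancomycin 32 μg/mL: ≥ 16 μg/mL ⇒ R
Meropenem 16 μg/mL: ≥ 16 μg/mL — resistant
Susceptible: 0/6

0%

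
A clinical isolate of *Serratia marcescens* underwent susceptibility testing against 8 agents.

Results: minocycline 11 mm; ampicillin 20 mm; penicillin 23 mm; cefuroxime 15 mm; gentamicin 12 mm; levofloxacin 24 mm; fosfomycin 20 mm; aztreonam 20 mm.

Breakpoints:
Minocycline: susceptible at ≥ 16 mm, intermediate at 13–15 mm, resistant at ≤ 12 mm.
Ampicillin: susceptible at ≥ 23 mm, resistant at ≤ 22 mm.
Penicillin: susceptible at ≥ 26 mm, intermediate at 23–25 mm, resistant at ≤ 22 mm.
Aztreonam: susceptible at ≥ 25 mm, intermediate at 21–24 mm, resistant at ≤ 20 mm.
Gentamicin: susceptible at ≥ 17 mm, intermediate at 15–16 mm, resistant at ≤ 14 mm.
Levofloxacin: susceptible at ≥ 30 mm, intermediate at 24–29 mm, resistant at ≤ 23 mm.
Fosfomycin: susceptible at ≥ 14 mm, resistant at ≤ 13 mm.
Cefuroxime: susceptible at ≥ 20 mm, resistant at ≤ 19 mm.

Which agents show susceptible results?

fosfomycin

Minocycline: 11 mm is ≤ 12 mm → Resistant
Ampicillin 20 mm: ≤ 22 mm ⇒ R
Penicillin: 23 mm is in 23–25 mm → Intermediate
Cefuroxime (15 mm) ≤ 19 mm ⇒ R
Gentamicin: 12 mm is ≤ 14 mm — resistant
Levofloxacin (24 mm) in 24–29 mm — intermediate
Fosfomycin: 20 mm is ≥ 14 mm ⇒ susceptible
Aztreonam 20 mm: ≤ 20 mm → Resistant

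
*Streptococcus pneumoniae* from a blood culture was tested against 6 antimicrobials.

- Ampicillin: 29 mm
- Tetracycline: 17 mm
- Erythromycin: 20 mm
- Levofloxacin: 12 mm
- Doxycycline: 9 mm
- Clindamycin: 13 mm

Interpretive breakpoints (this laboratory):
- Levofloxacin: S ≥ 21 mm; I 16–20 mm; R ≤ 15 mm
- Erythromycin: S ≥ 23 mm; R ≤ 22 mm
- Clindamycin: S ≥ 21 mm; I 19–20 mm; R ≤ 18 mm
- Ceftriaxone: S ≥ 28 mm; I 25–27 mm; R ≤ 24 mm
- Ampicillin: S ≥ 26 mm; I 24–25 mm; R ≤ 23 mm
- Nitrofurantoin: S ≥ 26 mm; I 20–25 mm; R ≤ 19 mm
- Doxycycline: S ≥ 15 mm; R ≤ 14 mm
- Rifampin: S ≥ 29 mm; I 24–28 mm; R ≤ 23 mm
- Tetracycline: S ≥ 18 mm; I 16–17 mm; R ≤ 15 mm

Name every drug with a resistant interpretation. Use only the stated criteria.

erythromycin, levofloxacin, doxycycline, clindamycin

Ampicillin: 29 mm is ≥ 26 mm → susceptible
Tetracycline (17 mm) in 16–17 mm → intermediate
Erythromycin (20 mm) ≤ 22 mm — resistant
Levofloxacin: 12 mm is ≤ 15 mm — Resistant
Doxycycline 9 mm: ≤ 14 mm ⇒ resistant
Clindamycin (13 mm) ≤ 18 mm ⇒ resistant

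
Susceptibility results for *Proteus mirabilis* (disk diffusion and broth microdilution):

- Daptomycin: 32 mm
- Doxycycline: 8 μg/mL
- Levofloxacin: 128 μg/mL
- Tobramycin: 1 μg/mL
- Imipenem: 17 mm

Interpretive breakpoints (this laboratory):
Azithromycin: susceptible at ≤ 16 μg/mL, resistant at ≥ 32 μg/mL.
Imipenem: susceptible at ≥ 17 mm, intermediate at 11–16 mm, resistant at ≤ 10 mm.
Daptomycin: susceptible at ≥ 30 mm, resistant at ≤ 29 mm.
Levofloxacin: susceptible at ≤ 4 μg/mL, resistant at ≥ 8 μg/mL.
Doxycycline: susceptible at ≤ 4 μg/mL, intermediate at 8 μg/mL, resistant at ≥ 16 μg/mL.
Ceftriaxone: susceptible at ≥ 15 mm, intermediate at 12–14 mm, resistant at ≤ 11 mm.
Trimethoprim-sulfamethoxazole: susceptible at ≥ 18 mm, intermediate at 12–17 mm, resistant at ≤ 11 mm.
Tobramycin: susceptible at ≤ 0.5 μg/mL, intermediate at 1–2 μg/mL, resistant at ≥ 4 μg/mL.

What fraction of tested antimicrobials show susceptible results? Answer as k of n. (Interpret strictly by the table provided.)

2 of 5

Daptomycin: 32 mm is ≥ 30 mm — Susceptible
Doxycycline (8 μg/mL) = 8 μg/mL — Intermediate
Levofloxacin: 128 μg/mL is ≥ 8 μg/mL — R
Tobramycin 1 μg/mL: in 1–2 μg/mL — Intermediate
Imipenem 17 mm: ≥ 17 mm → susceptible
Susceptible: 2/5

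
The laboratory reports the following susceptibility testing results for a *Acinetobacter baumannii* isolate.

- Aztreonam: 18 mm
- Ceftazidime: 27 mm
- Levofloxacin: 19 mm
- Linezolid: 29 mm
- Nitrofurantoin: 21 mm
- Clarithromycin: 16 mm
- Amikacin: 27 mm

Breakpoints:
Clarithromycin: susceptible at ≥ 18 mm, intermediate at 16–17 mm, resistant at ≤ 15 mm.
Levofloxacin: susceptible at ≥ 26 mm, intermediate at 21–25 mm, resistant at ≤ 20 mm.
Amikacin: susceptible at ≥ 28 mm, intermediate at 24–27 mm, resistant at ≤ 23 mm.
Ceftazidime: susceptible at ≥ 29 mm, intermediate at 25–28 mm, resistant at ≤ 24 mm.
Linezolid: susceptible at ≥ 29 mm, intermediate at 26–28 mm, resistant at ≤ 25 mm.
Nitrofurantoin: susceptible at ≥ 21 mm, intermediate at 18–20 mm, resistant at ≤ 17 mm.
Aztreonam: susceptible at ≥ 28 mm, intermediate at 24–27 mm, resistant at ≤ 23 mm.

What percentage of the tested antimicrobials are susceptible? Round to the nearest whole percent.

Aztreonam: 18 mm is ≤ 23 mm → resistant
Ceftazidime: 27 mm is in 25–28 mm → I
Levofloxacin (19 mm) ≤ 20 mm → Resistant
Linezolid (29 mm) ≥ 29 mm → S
Nitrofurantoin (21 mm) ≥ 21 mm → susceptible
Clarithromycin 16 mm: in 16–17 mm ⇒ I
Amikacin (27 mm) in 24–27 mm → intermediate
Susceptible: 2/7

29%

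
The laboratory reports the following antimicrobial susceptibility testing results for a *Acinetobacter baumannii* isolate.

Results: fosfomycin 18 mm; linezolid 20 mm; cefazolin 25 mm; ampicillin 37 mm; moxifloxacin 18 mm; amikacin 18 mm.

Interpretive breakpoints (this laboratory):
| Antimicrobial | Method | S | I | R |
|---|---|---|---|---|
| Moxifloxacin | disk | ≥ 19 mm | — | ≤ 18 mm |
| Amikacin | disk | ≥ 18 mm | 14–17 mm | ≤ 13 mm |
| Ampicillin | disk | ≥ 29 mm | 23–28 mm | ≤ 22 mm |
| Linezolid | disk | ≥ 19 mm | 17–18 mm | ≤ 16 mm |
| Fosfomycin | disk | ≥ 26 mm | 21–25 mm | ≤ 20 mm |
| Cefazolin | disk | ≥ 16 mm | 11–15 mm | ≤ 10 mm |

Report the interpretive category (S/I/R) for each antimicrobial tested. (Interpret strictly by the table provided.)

R, S, S, S, R, S

Fosfomycin 18 mm: ≤ 20 mm ⇒ Resistant
Linezolid 20 mm: ≥ 19 mm ⇒ Susceptible
Cefazolin: 25 mm is ≥ 16 mm ⇒ susceptible
Ampicillin: 37 mm is ≥ 29 mm → Susceptible
Moxifloxacin: 18 mm is ≤ 18 mm — Resistant
Amikacin 18 mm: ≥ 18 mm — Susceptible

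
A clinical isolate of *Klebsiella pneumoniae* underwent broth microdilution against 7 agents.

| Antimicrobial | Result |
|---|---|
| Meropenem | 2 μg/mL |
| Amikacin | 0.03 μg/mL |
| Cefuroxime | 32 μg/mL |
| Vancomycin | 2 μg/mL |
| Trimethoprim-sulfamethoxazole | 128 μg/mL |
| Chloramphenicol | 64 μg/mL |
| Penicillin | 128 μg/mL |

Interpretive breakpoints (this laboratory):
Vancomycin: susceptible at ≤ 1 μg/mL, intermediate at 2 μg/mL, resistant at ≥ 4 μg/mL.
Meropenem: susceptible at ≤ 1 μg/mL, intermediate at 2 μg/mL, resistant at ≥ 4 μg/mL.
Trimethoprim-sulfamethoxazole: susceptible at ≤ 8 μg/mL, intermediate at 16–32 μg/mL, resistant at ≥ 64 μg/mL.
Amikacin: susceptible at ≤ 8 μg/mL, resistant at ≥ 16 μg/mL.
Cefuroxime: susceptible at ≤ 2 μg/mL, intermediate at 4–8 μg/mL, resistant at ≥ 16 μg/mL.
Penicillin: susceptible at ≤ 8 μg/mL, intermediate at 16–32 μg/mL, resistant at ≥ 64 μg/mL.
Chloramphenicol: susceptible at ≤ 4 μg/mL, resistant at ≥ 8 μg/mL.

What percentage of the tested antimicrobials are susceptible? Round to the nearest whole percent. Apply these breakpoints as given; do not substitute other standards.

Meropenem: 2 μg/mL is = 2 μg/mL — Intermediate
Amikacin 0.03 μg/mL: ≤ 8 μg/mL ⇒ Susceptible
Cefuroxime 32 μg/mL: ≥ 16 μg/mL ⇒ Resistant
Vancomycin 2 μg/mL: = 2 μg/mL — Intermediate
Trimethoprim-sulfamethoxazole (128 μg/mL) ≥ 64 μg/mL ⇒ resistant
Chloramphenicol 64 μg/mL: ≥ 8 μg/mL → Resistant
Penicillin (128 μg/mL) ≥ 64 μg/mL — R
Susceptible: 1/7

14%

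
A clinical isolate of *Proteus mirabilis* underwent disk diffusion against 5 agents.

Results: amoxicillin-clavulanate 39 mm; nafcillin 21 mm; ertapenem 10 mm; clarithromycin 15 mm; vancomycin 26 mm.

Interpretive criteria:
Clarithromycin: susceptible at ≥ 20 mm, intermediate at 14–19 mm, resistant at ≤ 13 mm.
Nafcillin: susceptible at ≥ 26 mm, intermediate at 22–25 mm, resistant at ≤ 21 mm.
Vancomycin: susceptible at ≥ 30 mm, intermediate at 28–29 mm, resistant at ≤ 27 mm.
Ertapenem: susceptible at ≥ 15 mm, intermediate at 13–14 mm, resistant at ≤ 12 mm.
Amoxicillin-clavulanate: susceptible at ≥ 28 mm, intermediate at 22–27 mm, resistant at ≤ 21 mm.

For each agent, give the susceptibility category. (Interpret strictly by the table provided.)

S, R, R, I, R

Amoxicillin-clavulanate 39 mm: ≥ 28 mm → Susceptible
Nafcillin 21 mm: ≤ 21 mm → resistant
Ertapenem 10 mm: ≤ 12 mm ⇒ Resistant
Clarithromycin (15 mm) in 14–19 mm ⇒ Intermediate
Vancomycin (26 mm) ≤ 27 mm — Resistant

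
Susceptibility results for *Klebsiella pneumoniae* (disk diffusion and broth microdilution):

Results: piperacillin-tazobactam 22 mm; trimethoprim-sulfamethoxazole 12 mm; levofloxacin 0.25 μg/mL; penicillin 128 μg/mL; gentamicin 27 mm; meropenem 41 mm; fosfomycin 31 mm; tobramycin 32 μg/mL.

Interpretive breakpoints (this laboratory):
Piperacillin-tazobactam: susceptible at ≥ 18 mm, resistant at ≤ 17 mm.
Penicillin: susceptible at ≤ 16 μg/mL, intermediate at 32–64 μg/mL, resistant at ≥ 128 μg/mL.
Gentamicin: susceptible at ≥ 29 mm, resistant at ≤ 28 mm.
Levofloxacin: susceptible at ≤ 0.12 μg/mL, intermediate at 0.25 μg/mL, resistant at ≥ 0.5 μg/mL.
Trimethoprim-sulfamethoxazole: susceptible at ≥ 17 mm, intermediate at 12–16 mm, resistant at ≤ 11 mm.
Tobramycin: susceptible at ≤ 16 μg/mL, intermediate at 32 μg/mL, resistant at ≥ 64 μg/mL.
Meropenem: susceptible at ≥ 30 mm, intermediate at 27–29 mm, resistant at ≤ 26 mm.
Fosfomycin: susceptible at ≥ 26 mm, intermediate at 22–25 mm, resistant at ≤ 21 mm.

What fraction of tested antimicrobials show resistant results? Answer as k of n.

2 of 8

Piperacillin-tazobactam (22 mm) ≥ 18 mm — S
Trimethoprim-sulfamethoxazole 12 mm: in 12–16 mm ⇒ Intermediate
Levofloxacin (0.25 μg/mL) = 0.25 μg/mL ⇒ I
Penicillin 128 μg/mL: ≥ 128 μg/mL ⇒ R
Gentamicin: 27 mm is ≤ 28 mm → Resistant
Meropenem (41 mm) ≥ 30 mm — susceptible
Fosfomycin (31 mm) ≥ 26 mm → S
Tobramycin: 32 μg/mL is = 32 μg/mL ⇒ I
Resistant: 2/8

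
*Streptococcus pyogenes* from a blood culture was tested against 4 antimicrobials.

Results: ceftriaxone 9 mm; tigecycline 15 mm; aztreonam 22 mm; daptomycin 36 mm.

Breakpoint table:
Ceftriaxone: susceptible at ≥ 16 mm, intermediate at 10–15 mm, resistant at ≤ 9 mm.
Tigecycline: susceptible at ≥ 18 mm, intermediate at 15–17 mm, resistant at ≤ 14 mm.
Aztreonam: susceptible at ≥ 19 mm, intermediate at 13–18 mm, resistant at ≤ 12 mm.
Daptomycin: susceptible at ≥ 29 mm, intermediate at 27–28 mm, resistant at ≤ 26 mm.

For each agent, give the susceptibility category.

Ceftriaxone (9 mm) ≤ 9 mm — Resistant
Tigecycline 15 mm: in 15–17 mm → I
Aztreonam: 22 mm is ≥ 19 mm → Susceptible
Daptomycin (36 mm) ≥ 29 mm → susceptible

R, I, S, S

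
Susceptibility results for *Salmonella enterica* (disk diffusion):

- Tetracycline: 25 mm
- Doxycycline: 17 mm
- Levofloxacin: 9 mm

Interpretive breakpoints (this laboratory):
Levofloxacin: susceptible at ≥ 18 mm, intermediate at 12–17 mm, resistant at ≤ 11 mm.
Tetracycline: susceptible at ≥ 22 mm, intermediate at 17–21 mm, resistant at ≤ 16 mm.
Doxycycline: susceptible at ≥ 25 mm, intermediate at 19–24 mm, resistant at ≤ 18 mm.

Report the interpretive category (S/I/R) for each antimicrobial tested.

Tetracycline (25 mm) ≥ 22 mm → Susceptible
Doxycycline (17 mm) ≤ 18 mm → R
Levofloxacin: 9 mm is ≤ 11 mm ⇒ Resistant

S, R, R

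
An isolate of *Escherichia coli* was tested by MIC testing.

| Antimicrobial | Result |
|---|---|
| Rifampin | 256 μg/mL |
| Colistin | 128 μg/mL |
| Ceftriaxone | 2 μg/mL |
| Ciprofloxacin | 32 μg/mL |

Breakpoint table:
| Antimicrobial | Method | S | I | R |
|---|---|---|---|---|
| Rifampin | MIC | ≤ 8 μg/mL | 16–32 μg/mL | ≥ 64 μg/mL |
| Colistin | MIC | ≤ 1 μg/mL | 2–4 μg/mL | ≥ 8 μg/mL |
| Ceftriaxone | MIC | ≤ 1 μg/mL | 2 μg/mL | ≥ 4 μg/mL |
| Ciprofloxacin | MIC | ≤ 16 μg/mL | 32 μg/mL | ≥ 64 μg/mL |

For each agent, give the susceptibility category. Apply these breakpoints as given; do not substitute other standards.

Rifampin: 256 μg/mL is ≥ 64 μg/mL — Resistant
Colistin (128 μg/mL) ≥ 8 μg/mL → resistant
Ceftriaxone 2 μg/mL: = 2 μg/mL ⇒ intermediate
Ciprofloxacin: 32 μg/mL is = 32 μg/mL ⇒ Intermediate

R, R, I, I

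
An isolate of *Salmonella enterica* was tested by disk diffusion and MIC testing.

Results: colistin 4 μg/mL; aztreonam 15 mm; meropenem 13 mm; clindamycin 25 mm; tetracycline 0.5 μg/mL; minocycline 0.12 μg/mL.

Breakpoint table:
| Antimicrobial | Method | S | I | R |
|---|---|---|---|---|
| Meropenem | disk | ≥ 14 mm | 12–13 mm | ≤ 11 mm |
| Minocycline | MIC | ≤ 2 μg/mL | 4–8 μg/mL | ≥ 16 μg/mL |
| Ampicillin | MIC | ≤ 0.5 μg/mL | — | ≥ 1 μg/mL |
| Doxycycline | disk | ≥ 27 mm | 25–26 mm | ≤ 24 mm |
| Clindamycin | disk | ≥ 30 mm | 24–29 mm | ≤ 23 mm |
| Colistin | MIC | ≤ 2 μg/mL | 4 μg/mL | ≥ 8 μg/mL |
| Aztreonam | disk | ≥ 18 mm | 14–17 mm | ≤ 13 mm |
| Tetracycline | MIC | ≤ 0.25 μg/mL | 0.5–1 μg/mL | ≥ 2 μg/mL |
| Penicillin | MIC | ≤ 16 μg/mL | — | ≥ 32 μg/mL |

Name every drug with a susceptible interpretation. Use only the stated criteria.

minocycline

Colistin: 4 μg/mL is = 4 μg/mL → I
Aztreonam 15 mm: in 14–17 mm → Intermediate
Meropenem 13 mm: in 12–13 mm — Intermediate
Clindamycin (25 mm) in 24–29 mm — Intermediate
Tetracycline 0.5 μg/mL: in 0.5–1 μg/mL ⇒ I
Minocycline 0.12 μg/mL: ≤ 2 μg/mL ⇒ S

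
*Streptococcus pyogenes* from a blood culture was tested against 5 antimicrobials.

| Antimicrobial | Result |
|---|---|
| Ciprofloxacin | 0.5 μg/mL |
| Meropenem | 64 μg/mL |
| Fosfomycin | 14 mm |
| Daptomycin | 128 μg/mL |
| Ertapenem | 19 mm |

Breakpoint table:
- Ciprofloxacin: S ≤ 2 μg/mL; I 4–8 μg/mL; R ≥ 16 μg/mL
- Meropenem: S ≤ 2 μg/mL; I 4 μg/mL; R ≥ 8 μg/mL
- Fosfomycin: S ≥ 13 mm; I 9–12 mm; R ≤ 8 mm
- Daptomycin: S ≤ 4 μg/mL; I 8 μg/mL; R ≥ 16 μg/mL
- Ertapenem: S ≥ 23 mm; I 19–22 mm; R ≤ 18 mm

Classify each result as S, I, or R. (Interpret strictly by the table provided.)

S, R, S, R, I

Ciprofloxacin 0.5 μg/mL: ≤ 2 μg/mL ⇒ Susceptible
Meropenem 64 μg/mL: ≥ 8 μg/mL — R
Fosfomycin (14 mm) ≥ 13 mm — Susceptible
Daptomycin (128 μg/mL) ≥ 16 μg/mL ⇒ Resistant
Ertapenem (19 mm) in 19–22 mm — I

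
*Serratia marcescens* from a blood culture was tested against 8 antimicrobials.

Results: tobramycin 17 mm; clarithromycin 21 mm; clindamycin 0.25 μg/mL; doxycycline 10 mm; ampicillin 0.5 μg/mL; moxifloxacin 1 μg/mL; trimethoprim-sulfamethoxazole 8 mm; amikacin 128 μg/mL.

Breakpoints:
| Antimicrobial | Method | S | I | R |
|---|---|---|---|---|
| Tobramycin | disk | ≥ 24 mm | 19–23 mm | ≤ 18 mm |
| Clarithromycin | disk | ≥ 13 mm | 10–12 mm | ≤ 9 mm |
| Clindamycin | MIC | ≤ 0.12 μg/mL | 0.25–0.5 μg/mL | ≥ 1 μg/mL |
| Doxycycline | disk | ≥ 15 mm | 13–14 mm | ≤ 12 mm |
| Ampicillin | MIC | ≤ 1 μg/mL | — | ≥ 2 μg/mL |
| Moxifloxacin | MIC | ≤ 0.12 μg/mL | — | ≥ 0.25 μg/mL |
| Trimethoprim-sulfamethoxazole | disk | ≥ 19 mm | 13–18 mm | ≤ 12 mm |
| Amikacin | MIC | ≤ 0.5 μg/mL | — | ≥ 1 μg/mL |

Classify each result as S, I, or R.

Tobramycin: 17 mm is ≤ 18 mm → Resistant
Clarithromycin: 21 mm is ≥ 13 mm ⇒ S
Clindamycin (0.25 μg/mL) in 0.25–0.5 μg/mL — I
Doxycycline (10 mm) ≤ 12 mm ⇒ resistant
Ampicillin 0.5 μg/mL: ≤ 1 μg/mL → Susceptible
Moxifloxacin (1 μg/mL) ≥ 0.25 μg/mL ⇒ resistant
Trimethoprim-sulfamethoxazole: 8 mm is ≤ 12 mm ⇒ R
Amikacin 128 μg/mL: ≥ 1 μg/mL ⇒ Resistant

R, S, I, R, S, R, R, R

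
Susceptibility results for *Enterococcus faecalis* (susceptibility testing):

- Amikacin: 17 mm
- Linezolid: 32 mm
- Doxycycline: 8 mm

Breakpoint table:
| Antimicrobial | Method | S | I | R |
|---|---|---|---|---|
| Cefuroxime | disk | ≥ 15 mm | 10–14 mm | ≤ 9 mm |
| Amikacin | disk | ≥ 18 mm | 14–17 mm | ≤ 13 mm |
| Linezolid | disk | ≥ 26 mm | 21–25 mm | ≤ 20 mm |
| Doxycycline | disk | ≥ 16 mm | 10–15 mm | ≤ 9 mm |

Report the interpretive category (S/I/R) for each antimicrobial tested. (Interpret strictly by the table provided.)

Amikacin 17 mm: in 14–17 mm ⇒ intermediate
Linezolid 32 mm: ≥ 26 mm → S
Doxycycline: 8 mm is ≤ 9 mm → Resistant

I, S, R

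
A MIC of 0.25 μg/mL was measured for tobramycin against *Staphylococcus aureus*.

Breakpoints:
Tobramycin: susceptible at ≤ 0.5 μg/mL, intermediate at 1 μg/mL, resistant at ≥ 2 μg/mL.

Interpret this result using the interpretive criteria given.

Susceptible

Tobramycin 0.25 μg/mL: ≤ 0.5 μg/mL → Susceptible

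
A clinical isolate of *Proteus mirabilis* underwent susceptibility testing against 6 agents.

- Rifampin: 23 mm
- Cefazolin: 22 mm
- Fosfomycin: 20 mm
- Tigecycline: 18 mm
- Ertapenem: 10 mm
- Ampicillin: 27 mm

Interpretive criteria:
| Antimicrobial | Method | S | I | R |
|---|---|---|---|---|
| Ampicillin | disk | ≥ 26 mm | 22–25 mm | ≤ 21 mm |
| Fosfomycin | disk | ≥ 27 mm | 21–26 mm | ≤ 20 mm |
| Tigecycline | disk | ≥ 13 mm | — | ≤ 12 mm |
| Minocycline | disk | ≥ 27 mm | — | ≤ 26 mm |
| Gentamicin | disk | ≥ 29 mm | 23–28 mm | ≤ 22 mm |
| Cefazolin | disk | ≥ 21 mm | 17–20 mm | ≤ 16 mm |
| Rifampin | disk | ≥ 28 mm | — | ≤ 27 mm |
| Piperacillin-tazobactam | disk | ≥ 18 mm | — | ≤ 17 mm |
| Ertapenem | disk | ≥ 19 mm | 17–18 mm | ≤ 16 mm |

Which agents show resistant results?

rifampin, fosfomycin, ertapenem

Rifampin 23 mm: ≤ 27 mm ⇒ Resistant
Cefazolin: 22 mm is ≥ 21 mm → Susceptible
Fosfomycin: 20 mm is ≤ 20 mm — Resistant
Tigecycline 18 mm: ≥ 13 mm ⇒ susceptible
Ertapenem (10 mm) ≤ 16 mm ⇒ Resistant
Ampicillin (27 mm) ≥ 26 mm ⇒ susceptible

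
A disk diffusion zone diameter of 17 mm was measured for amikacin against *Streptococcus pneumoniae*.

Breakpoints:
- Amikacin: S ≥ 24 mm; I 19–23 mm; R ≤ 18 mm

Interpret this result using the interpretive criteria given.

Resistant

Amikacin (17 mm) ≤ 18 mm ⇒ Resistant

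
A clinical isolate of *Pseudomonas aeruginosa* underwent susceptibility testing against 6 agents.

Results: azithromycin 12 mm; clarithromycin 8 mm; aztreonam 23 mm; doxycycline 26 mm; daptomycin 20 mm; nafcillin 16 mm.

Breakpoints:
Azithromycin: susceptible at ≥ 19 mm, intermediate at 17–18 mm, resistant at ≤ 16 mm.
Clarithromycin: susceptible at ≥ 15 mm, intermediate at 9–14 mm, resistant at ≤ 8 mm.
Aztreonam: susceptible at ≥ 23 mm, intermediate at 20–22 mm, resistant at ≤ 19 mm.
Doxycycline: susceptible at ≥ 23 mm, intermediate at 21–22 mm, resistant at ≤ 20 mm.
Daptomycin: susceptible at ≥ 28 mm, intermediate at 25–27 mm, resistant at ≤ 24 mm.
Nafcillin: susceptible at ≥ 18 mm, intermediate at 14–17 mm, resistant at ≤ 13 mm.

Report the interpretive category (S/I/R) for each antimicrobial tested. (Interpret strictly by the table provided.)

Azithromycin 12 mm: ≤ 16 mm ⇒ resistant
Clarithromycin 8 mm: ≤ 8 mm — R
Aztreonam (23 mm) ≥ 23 mm → susceptible
Doxycycline (26 mm) ≥ 23 mm → Susceptible
Daptomycin: 20 mm is ≤ 24 mm → resistant
Nafcillin 16 mm: in 14–17 mm → I

R, R, S, S, R, I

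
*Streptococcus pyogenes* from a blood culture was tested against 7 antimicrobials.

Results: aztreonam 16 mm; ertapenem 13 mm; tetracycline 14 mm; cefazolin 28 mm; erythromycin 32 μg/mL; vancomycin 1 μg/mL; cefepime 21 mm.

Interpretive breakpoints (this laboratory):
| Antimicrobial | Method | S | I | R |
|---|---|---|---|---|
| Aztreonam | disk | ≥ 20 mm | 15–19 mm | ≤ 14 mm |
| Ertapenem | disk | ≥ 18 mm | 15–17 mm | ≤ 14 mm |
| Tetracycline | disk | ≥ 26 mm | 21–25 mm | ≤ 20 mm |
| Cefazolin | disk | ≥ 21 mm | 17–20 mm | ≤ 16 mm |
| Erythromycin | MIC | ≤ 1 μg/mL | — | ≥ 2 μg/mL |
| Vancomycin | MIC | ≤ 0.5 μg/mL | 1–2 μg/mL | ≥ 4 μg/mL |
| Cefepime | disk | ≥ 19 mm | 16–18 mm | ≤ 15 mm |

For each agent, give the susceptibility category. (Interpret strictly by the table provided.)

Aztreonam: 16 mm is in 15–19 mm — intermediate
Ertapenem 13 mm: ≤ 14 mm → R
Tetracycline: 14 mm is ≤ 20 mm — R
Cefazolin 28 mm: ≥ 21 mm → S
Erythromycin (32 μg/mL) ≥ 2 μg/mL ⇒ R
Vancomycin: 1 μg/mL is in 1–2 μg/mL — I
Cefepime: 21 mm is ≥ 19 mm — S

I, R, R, S, R, I, S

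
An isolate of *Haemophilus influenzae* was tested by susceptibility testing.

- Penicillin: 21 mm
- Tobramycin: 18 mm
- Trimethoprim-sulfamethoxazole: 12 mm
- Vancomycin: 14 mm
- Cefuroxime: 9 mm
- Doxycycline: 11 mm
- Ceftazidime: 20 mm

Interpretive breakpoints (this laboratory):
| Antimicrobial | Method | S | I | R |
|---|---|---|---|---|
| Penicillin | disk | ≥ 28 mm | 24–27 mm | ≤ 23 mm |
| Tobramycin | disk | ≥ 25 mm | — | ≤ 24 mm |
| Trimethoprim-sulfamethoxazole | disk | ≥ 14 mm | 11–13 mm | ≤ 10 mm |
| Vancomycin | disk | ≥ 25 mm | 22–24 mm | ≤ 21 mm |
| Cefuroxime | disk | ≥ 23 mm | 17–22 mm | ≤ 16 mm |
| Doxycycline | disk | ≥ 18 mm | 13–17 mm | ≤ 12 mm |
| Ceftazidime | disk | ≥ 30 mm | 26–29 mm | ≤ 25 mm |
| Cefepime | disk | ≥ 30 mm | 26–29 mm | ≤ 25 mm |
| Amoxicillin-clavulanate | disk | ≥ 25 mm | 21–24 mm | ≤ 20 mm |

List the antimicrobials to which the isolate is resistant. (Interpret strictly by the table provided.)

Penicillin 21 mm: ≤ 23 mm — R
Tobramycin (18 mm) ≤ 24 mm ⇒ R
Trimethoprim-sulfamethoxazole (12 mm) in 11–13 mm → Intermediate
Vancomycin: 14 mm is ≤ 21 mm ⇒ Resistant
Cefuroxime: 9 mm is ≤ 16 mm ⇒ R
Doxycycline 11 mm: ≤ 12 mm → R
Ceftazidime 20 mm: ≤ 25 mm — Resistant

penicillin, tobramycin, vancomycin, cefuroxime, doxycycline, ceftazidime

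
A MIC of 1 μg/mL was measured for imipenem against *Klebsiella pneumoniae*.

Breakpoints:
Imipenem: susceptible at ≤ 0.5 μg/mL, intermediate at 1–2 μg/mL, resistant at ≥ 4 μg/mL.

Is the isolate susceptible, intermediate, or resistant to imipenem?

I

Imipenem 1 μg/mL: in 1–2 μg/mL → Intermediate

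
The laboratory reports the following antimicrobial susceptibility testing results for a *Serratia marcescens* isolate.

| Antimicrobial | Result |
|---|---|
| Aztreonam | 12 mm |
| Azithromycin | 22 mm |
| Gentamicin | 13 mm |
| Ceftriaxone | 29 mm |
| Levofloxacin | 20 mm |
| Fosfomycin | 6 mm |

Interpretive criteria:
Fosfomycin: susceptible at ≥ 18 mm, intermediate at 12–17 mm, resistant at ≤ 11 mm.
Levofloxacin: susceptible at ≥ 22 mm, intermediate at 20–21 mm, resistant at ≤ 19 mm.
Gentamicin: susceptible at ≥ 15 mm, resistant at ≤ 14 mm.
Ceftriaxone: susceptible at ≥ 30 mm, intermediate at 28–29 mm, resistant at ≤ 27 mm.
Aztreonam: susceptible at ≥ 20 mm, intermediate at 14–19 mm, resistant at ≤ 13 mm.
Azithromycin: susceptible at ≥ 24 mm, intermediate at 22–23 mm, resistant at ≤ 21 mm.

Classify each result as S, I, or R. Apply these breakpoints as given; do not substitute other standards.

R, I, R, I, I, R

Aztreonam (12 mm) ≤ 13 mm → resistant
Azithromycin: 22 mm is in 22–23 mm → I
Gentamicin 13 mm: ≤ 14 mm — R
Ceftriaxone: 29 mm is in 28–29 mm ⇒ Intermediate
Levofloxacin 20 mm: in 20–21 mm ⇒ intermediate
Fosfomycin 6 mm: ≤ 11 mm — R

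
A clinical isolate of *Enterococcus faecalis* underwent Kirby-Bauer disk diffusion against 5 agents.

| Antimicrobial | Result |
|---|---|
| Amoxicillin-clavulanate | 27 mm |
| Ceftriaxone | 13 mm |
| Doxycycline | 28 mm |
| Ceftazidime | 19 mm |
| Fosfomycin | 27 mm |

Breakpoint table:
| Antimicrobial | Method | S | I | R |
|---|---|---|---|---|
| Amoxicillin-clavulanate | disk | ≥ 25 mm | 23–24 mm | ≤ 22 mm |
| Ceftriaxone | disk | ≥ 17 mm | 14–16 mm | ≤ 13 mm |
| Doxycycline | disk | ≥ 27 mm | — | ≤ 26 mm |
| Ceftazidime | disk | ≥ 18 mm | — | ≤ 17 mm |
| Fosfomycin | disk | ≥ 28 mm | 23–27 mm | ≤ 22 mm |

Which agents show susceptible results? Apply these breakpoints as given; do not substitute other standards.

amoxicillin-clavulanate, doxycycline, ceftazidime

Amoxicillin-clavulanate 27 mm: ≥ 25 mm → S
Ceftriaxone (13 mm) ≤ 13 mm → resistant
Doxycycline (28 mm) ≥ 27 mm — S
Ceftazidime: 19 mm is ≥ 18 mm ⇒ susceptible
Fosfomycin 27 mm: in 23–27 mm → intermediate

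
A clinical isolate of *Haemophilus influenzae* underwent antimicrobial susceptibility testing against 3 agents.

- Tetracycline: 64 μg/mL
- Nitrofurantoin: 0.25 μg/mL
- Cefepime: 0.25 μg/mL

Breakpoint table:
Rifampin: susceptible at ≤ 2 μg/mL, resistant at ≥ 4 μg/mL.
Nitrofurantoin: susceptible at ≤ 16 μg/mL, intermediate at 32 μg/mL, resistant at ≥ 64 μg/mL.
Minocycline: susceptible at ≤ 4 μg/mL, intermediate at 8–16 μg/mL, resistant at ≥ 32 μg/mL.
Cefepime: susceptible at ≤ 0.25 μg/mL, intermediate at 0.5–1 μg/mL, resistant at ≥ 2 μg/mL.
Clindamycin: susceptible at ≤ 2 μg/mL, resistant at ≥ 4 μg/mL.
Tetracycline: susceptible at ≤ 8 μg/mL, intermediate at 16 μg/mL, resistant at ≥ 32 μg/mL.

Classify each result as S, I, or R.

R, S, S

Tetracycline 64 μg/mL: ≥ 32 μg/mL → R
Nitrofurantoin: 0.25 μg/mL is ≤ 16 μg/mL — S
Cefepime 0.25 μg/mL: ≤ 0.25 μg/mL → Susceptible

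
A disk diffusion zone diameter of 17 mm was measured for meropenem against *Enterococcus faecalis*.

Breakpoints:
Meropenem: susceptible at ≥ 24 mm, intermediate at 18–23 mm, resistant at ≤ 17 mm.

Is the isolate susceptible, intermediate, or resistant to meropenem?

Resistant

Meropenem: 17 mm is ≤ 17 mm — Resistant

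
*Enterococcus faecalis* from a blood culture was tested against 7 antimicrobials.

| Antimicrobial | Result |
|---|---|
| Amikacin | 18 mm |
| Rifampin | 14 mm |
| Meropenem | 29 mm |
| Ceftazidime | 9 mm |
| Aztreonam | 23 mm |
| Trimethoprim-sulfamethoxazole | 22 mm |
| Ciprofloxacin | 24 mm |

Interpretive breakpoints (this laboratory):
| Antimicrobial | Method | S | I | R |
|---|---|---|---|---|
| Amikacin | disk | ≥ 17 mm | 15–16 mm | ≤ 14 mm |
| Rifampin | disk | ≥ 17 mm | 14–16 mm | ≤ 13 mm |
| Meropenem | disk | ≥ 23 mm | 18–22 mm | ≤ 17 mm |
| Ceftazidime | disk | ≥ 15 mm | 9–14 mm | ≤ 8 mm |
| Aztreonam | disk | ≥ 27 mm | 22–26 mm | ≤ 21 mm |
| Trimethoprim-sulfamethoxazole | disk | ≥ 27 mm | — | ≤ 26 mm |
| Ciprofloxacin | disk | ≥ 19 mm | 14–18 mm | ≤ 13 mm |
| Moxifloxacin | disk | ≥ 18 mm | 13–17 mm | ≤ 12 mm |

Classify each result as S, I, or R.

S, I, S, I, I, R, S

Amikacin: 18 mm is ≥ 17 mm → susceptible
Rifampin: 14 mm is in 14–16 mm ⇒ intermediate
Meropenem 29 mm: ≥ 23 mm → S
Ceftazidime (9 mm) in 9–14 mm — I
Aztreonam: 23 mm is in 22–26 mm — Intermediate
Trimethoprim-sulfamethoxazole 22 mm: ≤ 26 mm ⇒ Resistant
Ciprofloxacin 24 mm: ≥ 19 mm — susceptible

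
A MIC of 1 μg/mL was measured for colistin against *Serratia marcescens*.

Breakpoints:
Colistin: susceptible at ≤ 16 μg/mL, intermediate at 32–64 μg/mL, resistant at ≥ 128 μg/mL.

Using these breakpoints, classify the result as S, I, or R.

Susceptible

Colistin (1 μg/mL) ≤ 16 μg/mL ⇒ susceptible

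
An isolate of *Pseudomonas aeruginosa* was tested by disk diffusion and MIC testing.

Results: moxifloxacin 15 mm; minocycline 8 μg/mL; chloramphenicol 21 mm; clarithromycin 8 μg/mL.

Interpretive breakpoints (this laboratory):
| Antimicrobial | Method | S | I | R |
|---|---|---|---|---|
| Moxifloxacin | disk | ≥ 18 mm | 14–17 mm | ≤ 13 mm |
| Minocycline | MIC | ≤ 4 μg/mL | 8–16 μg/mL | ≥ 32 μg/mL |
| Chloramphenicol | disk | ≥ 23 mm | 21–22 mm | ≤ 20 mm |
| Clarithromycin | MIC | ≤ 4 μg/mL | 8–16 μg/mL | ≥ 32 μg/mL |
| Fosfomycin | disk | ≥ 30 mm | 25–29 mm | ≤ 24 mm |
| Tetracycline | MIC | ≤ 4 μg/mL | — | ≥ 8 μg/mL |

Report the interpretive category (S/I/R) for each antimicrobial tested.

I, I, I, I

Moxifloxacin: 15 mm is in 14–17 mm — intermediate
Minocycline 8 μg/mL: in 8–16 μg/mL — intermediate
Chloramphenicol 21 mm: in 21–22 mm — Intermediate
Clarithromycin: 8 μg/mL is in 8–16 μg/mL — I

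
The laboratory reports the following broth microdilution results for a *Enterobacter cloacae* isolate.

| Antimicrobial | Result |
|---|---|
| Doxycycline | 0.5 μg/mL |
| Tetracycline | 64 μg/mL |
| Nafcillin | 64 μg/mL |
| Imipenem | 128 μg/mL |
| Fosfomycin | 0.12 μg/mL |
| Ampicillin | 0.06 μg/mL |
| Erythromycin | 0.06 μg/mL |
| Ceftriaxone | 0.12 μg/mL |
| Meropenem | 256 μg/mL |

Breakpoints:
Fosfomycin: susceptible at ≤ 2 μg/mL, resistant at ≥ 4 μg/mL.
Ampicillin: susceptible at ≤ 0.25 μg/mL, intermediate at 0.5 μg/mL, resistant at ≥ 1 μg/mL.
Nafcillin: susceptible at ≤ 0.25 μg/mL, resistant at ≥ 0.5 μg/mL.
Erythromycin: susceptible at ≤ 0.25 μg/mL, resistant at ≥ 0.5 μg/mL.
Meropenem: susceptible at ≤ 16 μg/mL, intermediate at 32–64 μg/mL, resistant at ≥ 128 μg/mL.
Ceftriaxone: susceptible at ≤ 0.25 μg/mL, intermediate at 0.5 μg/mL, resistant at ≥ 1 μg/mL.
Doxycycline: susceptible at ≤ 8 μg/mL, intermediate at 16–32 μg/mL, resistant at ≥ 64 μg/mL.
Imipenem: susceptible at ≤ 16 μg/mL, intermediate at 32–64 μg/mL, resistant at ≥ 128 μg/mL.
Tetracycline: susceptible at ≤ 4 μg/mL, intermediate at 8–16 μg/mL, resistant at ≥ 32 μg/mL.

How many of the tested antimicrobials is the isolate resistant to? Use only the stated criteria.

4

Doxycycline: 0.5 μg/mL is ≤ 8 μg/mL → Susceptible
Tetracycline 64 μg/mL: ≥ 32 μg/mL — R
Nafcillin 64 μg/mL: ≥ 0.5 μg/mL → resistant
Imipenem (128 μg/mL) ≥ 128 μg/mL → Resistant
Fosfomycin 0.12 μg/mL: ≤ 2 μg/mL — susceptible
Ampicillin: 0.06 μg/mL is ≤ 0.25 μg/mL → S
Erythromycin (0.06 μg/mL) ≤ 0.25 μg/mL ⇒ susceptible
Ceftriaxone (0.12 μg/mL) ≤ 0.25 μg/mL → S
Meropenem (256 μg/mL) ≥ 128 μg/mL — Resistant
Resistant: 4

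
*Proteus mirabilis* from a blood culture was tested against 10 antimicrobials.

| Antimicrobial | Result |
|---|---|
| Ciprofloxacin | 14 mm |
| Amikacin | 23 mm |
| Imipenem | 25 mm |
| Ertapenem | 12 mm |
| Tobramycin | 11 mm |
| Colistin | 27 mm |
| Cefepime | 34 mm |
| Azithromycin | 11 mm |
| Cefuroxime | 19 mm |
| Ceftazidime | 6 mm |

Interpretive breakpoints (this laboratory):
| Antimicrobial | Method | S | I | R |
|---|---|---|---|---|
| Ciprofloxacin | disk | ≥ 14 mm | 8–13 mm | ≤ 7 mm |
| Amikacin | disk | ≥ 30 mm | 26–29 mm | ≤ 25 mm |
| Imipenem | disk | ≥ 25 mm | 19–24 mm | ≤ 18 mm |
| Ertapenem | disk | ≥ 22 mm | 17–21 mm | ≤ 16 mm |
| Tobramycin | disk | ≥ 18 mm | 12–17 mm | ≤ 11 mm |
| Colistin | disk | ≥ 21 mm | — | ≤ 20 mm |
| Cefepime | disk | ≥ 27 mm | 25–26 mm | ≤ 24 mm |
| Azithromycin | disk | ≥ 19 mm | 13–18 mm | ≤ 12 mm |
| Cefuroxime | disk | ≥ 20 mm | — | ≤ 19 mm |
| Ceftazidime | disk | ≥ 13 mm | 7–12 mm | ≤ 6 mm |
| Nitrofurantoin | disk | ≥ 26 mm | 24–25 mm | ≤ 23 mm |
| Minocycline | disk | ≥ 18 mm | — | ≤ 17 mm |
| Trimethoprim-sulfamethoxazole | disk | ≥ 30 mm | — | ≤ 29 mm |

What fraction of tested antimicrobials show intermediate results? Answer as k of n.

0 of 10

Ciprofloxacin: 14 mm is ≥ 14 mm — S
Amikacin: 23 mm is ≤ 25 mm — Resistant
Imipenem: 25 mm is ≥ 25 mm — susceptible
Ertapenem (12 mm) ≤ 16 mm ⇒ R
Tobramycin: 11 mm is ≤ 11 mm → Resistant
Colistin (27 mm) ≥ 21 mm ⇒ susceptible
Cefepime: 34 mm is ≥ 27 mm → Susceptible
Azithromycin: 11 mm is ≤ 12 mm ⇒ Resistant
Cefuroxime 19 mm: ≤ 19 mm — Resistant
Ceftazidime: 6 mm is ≤ 6 mm ⇒ R
Intermediate: 0/10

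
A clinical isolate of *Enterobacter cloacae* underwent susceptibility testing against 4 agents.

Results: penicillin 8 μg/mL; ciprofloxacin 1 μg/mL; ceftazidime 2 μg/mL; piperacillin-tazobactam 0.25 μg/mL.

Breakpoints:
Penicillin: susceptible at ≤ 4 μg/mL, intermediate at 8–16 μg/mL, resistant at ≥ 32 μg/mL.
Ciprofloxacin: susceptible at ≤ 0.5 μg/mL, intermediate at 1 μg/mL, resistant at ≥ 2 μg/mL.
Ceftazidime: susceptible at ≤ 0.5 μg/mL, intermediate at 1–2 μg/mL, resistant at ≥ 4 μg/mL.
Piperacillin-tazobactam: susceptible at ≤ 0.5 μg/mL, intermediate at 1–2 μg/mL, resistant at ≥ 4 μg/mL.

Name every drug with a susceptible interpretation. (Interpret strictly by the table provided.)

piperacillin-tazobactam

Penicillin: 8 μg/mL is in 8–16 μg/mL ⇒ Intermediate
Ciprofloxacin: 1 μg/mL is = 1 μg/mL ⇒ intermediate
Ceftazidime (2 μg/mL) in 1–2 μg/mL → intermediate
Piperacillin-tazobactam 0.25 μg/mL: ≤ 0.5 μg/mL → Susceptible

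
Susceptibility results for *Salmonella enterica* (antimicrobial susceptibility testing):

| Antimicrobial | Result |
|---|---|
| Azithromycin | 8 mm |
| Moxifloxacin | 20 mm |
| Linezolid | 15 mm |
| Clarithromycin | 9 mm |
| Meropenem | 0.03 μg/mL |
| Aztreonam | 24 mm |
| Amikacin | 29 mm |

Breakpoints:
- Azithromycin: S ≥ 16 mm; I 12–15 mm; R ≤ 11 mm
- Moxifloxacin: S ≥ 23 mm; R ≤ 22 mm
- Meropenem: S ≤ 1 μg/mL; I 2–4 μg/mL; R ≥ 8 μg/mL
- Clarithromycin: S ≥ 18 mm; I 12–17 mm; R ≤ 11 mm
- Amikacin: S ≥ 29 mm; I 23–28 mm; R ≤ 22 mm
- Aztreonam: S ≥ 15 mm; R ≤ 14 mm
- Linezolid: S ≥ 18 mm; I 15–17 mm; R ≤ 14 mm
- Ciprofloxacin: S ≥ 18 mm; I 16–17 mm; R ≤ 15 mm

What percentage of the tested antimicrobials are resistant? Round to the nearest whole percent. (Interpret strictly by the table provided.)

43%

Azithromycin: 8 mm is ≤ 11 mm → Resistant
Moxifloxacin: 20 mm is ≤ 22 mm → resistant
Linezolid: 15 mm is in 15–17 mm ⇒ intermediate
Clarithromycin 9 mm: ≤ 11 mm → resistant
Meropenem: 0.03 μg/mL is ≤ 1 μg/mL → susceptible
Aztreonam 24 mm: ≥ 15 mm — S
Amikacin 29 mm: ≥ 29 mm ⇒ Susceptible
Resistant: 3/7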